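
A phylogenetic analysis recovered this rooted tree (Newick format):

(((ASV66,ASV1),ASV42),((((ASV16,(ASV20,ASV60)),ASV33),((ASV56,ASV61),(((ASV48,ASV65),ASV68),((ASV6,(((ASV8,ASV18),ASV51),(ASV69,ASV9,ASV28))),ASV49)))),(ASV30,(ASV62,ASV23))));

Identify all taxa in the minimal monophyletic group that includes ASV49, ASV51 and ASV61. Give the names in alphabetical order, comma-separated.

Tracing ASV49: it sits inside ((ASV6,(((ASV8,ASV18),ASV51),(ASV69,ASV9,ASV28))),ASV49).
Tracing ASV51: it sits inside ((ASV8,ASV18),ASV51).
Tracing ASV61: it sits inside (ASV56,ASV61).
The smallest clade enclosing all 3 is ((ASV56,ASV61),(((ASV48,ASV65),ASV68),((ASV6,(((ASV8,ASV18),ASV51),(ASV69,ASV9,ASV28))),ASV49))); the answer is its 13 terminal taxa in alphabetical order.

ASV18, ASV28, ASV48, ASV49, ASV51, ASV56, ASV6, ASV61, ASV65, ASV68, ASV69, ASV8, ASV9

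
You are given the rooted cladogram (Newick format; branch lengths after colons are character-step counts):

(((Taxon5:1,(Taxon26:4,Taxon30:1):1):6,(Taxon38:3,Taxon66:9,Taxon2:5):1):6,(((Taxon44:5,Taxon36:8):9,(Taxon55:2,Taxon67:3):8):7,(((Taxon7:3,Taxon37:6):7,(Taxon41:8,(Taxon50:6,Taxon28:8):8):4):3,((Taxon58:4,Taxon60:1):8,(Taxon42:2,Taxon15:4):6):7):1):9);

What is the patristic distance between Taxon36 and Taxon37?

41

The path runs Taxon36 → … → MRCA → … → Taxon37; the MRCA is the node subtending (((Taxon44,Taxon36),(Taxon55,Taxon67)),(((Taxon7,Taxon37),(Taxon41,(Taxon50,Taxon28))),((Taxon58,Taxon60),(Taxon42,Taxon15)))).
Branch lengths along that path: 8 + 9 + 7 + 1 + 3 + 7 + 6 = 41.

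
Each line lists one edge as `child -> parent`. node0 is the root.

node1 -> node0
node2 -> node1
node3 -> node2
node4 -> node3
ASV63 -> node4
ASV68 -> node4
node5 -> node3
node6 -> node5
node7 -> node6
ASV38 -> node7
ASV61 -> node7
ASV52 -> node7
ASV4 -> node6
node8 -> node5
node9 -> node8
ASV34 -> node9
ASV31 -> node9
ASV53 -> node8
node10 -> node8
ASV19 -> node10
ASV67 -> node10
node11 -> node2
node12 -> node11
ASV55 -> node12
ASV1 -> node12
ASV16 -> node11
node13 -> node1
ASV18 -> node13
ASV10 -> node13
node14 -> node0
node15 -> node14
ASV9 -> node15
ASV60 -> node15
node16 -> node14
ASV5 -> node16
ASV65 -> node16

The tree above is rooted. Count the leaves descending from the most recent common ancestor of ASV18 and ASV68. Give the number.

16

The MRCA of ASV18 and ASV68 is the node subtending ((((ASV63,ASV68),(((ASV38,ASV61,ASV52),ASV4),((ASV34,ASV31),ASV53,(ASV19,ASV67)))),((ASV55,ASV1),ASV16)),(ASV18,ASV10)).
That clade contains 16 terminal taxa: ASV1, ASV10, ASV16, ASV18, ASV19, ASV31, ASV34, ASV38, ASV4, ASV52, ASV53, ASV55, ASV61, ASV63, ASV67, ASV68.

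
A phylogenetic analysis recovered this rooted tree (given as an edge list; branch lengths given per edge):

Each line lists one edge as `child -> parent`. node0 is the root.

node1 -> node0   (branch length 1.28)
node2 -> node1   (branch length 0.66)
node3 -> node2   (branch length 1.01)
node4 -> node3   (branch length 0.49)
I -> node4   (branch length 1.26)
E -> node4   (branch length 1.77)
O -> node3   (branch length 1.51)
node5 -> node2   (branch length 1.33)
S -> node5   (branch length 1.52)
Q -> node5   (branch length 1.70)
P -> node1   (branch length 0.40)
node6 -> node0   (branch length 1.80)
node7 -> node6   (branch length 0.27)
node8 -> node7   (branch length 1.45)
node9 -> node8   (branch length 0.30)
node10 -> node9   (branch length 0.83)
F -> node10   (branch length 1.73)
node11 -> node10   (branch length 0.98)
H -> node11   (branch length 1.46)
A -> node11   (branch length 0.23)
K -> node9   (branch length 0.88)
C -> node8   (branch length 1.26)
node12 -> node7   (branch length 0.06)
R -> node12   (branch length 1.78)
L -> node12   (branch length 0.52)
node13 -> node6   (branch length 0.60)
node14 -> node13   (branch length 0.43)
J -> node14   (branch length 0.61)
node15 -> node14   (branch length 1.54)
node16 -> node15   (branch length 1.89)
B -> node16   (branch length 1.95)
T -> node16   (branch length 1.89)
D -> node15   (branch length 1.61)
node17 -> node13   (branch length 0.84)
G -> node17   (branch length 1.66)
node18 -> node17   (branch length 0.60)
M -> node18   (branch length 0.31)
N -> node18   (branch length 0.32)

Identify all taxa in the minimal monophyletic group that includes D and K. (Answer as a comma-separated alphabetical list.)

Tracing D: it sits inside ((B,T),D).
Tracing K: it sits inside ((F,(H,A)),K).
The smallest clade enclosing both is (((((F,(H,A)),K),C),(R,L)),((J,((B,T),D)),(G,(M,N)))); the answer is its 14 terminal taxa in alphabetical order.

A, B, C, D, F, G, H, J, K, L, M, N, R, T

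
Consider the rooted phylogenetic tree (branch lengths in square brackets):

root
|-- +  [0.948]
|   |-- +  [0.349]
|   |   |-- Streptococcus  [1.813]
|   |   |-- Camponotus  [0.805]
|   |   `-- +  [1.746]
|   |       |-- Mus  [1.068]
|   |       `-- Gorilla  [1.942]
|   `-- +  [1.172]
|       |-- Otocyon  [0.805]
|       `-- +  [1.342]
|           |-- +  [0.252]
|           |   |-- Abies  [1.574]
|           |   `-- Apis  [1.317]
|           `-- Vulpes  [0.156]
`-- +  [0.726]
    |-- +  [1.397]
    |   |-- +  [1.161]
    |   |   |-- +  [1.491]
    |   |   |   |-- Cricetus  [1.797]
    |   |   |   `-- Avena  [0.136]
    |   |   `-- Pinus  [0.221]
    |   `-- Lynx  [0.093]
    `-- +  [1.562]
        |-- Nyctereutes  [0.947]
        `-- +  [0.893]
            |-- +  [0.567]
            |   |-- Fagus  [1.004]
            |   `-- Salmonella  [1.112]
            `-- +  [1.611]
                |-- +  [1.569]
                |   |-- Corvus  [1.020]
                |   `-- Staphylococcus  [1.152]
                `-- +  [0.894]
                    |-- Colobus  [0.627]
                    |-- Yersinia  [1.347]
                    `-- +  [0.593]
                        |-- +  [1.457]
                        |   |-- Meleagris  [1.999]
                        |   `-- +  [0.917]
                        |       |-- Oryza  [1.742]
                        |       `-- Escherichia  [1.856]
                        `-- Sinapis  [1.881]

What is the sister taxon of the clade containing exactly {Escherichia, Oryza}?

Meleagris

The clade containing exactly {Escherichia, Oryza} attaches to the tree at the node subtending (Meleagris,(Oryza,Escherichia)).
The other lineage descending from that same node — the sister group — is the single tip Meleagris.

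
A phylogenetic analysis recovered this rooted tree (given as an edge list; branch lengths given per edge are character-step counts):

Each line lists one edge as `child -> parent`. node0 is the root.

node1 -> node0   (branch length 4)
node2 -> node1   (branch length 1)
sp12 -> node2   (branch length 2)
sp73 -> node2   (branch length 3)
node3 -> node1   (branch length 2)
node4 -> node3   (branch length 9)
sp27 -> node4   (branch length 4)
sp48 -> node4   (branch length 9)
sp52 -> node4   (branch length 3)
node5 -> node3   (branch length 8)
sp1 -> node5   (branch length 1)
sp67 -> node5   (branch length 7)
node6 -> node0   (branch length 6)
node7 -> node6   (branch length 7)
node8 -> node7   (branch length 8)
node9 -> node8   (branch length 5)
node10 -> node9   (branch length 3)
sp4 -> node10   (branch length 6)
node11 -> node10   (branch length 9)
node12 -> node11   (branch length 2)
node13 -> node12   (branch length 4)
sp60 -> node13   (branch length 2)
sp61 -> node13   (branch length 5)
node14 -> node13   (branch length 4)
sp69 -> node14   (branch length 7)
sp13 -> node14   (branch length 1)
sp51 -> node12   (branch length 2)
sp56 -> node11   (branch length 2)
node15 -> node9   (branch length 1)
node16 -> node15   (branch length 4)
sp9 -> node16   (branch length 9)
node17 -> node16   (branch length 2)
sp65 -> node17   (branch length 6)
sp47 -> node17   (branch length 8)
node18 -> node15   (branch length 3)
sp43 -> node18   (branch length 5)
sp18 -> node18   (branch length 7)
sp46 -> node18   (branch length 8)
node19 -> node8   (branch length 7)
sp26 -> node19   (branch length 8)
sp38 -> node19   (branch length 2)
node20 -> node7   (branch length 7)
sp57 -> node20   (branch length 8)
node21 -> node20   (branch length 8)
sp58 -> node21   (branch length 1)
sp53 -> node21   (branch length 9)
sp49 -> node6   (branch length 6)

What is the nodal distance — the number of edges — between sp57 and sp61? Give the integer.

The MRCA of sp57 and sp61 is the node subtending ((((sp4,(((sp60,sp61,(sp69,sp13)),sp51),sp56)),((sp9,(sp65,sp47)),(sp43,sp18,sp46))),(sp26,sp38)),(sp57,(sp58,sp53))).
From sp57 up to that node: 2 branches. From sp61 up to the same node: 7 branches. Total: 2 + 7 = 9.

9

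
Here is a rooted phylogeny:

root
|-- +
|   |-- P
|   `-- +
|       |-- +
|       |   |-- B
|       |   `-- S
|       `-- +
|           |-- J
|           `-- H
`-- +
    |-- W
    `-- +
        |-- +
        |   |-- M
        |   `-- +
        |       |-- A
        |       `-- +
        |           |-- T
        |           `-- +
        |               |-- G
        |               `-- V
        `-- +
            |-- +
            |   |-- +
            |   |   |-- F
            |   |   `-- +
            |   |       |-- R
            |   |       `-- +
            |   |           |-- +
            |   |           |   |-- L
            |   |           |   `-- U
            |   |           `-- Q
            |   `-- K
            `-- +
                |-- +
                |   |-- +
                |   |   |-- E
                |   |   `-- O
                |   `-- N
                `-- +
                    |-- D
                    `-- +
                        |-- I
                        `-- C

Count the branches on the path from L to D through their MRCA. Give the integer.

9

The MRCA of L and D is the node subtending (((F,(R,((L,U),Q))),K),(((E,O),N),(D,(I,C)))).
From L up to that node: 6 branches. From D up to the same node: 3 branches. Total: 6 + 3 = 9.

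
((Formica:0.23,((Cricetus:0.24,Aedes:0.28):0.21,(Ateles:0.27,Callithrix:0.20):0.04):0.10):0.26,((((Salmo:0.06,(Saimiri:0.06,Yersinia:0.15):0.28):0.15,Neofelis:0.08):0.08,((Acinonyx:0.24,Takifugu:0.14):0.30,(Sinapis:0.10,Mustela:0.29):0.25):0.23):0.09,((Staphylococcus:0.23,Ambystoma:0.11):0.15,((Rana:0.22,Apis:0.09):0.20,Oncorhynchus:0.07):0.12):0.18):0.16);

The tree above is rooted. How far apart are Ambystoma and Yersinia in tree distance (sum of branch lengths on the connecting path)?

1.19

The path runs Ambystoma → … → MRCA → … → Yersinia; the MRCA is the node subtending ((((Salmo,(Saimiri,Yersinia)),Neofelis),((Acinonyx,Takifugu),(Sinapis,Mustela))),((Staphylococcus,Ambystoma),((Rana,Apis),Oncorhynchus))).
Branch lengths along that path: 0.11 + 0.15 + 0.18 + 0.09 + 0.08 + 0.15 + 0.28 + 0.15 = 1.19.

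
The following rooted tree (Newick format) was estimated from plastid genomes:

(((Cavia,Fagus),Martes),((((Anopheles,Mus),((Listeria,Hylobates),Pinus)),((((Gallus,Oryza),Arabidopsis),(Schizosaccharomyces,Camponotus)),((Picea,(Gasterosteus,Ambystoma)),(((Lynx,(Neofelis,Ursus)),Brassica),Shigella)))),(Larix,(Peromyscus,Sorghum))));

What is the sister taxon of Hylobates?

Listeria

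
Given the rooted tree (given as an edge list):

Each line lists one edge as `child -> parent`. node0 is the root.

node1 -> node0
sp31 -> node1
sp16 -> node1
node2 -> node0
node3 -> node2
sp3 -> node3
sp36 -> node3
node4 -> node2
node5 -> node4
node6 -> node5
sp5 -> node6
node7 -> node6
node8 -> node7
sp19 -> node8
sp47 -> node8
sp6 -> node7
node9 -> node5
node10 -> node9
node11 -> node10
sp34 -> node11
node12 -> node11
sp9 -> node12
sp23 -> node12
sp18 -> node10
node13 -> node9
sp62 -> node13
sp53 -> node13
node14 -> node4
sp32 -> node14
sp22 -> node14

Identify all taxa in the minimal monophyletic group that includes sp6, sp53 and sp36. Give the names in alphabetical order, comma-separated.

sp18, sp19, sp22, sp23, sp3, sp32, sp34, sp36, sp47, sp5, sp53, sp6, sp62, sp9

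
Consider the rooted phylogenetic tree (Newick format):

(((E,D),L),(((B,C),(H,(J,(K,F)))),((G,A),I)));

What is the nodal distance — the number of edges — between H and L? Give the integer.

The MRCA of H and L is the root of the tree.
From H up to that node: 4 branches. From L up to the same node: 2 branches. Total: 4 + 2 = 6.

6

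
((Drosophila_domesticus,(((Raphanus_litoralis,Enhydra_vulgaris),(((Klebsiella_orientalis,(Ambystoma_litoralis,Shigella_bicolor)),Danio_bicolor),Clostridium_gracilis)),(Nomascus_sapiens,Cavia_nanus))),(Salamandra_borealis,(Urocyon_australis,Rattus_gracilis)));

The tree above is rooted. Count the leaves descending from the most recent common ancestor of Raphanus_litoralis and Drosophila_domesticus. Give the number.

10

The MRCA of Raphanus_litoralis and Drosophila_domesticus is the node subtending (Drosophila_domesticus,(((Raphanus_litoralis,Enhydra_vulgaris),(((Klebsiella_orientalis,(Ambystoma_litoralis,Shigella_bicolor)),Danio_bicolor),Clostridium_gracilis)),(Nomascus_sapiens,Cavia_nanus))).
That clade contains 10 terminal taxa: Ambystoma_litoralis, Cavia_nanus, Clostridium_gracilis, Danio_bicolor, Drosophila_domesticus, Enhydra_vulgaris, Klebsiella_orientalis, Nomascus_sapiens, Raphanus_litoralis, Shigella_bicolor.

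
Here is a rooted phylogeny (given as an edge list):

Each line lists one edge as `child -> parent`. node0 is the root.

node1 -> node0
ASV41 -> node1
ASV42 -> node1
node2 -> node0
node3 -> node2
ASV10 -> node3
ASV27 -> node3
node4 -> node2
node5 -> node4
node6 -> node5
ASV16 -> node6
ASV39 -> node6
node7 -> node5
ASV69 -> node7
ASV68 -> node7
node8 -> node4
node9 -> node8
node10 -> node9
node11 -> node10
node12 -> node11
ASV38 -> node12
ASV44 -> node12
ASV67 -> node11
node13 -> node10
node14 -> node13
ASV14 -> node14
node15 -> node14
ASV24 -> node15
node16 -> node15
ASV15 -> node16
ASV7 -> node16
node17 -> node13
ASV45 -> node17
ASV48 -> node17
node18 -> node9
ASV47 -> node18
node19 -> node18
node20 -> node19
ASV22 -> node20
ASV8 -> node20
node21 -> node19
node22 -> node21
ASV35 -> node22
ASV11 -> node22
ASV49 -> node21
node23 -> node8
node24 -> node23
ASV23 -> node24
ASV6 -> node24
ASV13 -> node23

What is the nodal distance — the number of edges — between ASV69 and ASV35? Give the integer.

10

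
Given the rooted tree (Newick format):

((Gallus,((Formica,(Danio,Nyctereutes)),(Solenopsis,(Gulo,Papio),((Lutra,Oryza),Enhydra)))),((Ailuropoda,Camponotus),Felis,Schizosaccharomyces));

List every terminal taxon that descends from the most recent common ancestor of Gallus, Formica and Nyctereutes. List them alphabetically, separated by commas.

Tracing Gallus: it sits inside (Gallus,((Formica,(Danio,Nyctereutes)),(Solenopsis,(Gulo,Papio),((Lutra,Oryza),Enhydra)))).
Tracing Formica: it sits inside (Formica,(Danio,Nyctereutes)).
Tracing Nyctereutes: it sits inside (Danio,Nyctereutes).
The smallest clade enclosing all 3 is (Gallus,((Formica,(Danio,Nyctereutes)),(Solenopsis,(Gulo,Papio),((Lutra,Oryza),Enhydra)))); the answer is its 10 terminal taxa in alphabetical order.

Danio, Enhydra, Formica, Gallus, Gulo, Lutra, Nyctereutes, Oryza, Papio, Solenopsis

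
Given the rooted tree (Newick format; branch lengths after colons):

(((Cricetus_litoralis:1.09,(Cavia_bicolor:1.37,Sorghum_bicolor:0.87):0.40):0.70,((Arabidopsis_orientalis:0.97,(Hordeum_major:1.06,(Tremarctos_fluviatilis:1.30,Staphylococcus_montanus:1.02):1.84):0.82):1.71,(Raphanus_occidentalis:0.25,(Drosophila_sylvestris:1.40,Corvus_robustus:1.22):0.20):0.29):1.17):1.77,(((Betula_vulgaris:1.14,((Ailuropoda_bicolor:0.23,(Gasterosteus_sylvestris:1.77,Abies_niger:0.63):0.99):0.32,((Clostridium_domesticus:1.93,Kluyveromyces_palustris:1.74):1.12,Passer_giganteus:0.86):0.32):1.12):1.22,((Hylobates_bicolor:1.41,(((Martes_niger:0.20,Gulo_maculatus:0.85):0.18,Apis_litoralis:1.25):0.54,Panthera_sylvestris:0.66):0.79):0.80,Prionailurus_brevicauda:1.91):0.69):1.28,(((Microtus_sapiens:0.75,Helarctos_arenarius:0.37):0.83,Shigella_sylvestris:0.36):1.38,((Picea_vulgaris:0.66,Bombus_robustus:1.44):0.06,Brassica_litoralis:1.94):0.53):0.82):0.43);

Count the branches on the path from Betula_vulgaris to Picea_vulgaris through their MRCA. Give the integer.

7

The MRCA of Betula_vulgaris and Picea_vulgaris is the node subtending (((Betula_vulgaris,((Ailuropoda_bicolor,(Gasterosteus_sylvestris,Abies_niger)),((Clostridium_domesticus,Kluyveromyces_palustris),Passer_giganteus))),((Hylobates_bicolor,(((Martes_niger,Gulo_maculatus),Apis_litoralis),Panthera_sylvestris)),Prionailurus_brevicauda)),(((Microtus_sapiens,Helarctos_arenarius),Shigella_sylvestris),((Picea_vulgaris,Bombus_robustus),Brassica_litoralis))).
From Betula_vulgaris up to that node: 3 branches. From Picea_vulgaris up to the same node: 4 branches. Total: 3 + 4 = 7.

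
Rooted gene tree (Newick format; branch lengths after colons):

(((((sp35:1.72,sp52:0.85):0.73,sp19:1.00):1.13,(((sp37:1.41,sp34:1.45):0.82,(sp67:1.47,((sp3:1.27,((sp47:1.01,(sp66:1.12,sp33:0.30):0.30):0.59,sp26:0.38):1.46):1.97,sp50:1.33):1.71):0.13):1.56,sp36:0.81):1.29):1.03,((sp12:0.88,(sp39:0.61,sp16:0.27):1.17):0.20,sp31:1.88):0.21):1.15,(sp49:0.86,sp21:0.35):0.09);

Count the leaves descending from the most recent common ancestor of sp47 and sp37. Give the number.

9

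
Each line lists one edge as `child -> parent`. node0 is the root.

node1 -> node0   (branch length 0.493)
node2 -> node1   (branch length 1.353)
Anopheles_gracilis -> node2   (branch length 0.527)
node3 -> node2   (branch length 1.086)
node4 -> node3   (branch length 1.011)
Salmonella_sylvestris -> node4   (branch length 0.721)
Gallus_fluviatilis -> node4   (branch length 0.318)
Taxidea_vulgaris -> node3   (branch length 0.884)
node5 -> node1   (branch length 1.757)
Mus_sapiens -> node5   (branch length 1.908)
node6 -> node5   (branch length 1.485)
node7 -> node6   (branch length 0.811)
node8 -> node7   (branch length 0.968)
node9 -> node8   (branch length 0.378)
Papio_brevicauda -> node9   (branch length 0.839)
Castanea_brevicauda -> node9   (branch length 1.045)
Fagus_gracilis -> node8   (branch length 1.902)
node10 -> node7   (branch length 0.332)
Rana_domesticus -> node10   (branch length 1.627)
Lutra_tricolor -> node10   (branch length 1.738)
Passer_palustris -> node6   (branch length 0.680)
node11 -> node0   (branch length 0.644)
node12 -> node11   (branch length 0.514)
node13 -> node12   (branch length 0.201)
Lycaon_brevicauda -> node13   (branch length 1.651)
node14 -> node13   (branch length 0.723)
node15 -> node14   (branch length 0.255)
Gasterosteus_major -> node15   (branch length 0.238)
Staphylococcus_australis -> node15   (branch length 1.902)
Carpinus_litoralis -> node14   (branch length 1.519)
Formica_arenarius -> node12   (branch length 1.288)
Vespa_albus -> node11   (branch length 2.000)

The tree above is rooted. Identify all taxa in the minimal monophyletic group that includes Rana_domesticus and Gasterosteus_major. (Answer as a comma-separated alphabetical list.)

Anopheles_gracilis, Carpinus_litoralis, Castanea_brevicauda, Fagus_gracilis, Formica_arenarius, Gallus_fluviatilis, Gasterosteus_major, Lutra_tricolor, Lycaon_brevicauda, Mus_sapiens, Papio_brevicauda, Passer_palustris, Rana_domesticus, Salmonella_sylvestris, Staphylococcus_australis, Taxidea_vulgaris, Vespa_albus

Tracing Rana_domesticus: it sits inside (Rana_domesticus,Lutra_tricolor).
Tracing Gasterosteus_major: it sits inside (Gasterosteus_major,Staphylococcus_australis).
The smallest clade enclosing both is the whole tree (their MRCA is the root), so the answer is all 17 tips in alphabetical order.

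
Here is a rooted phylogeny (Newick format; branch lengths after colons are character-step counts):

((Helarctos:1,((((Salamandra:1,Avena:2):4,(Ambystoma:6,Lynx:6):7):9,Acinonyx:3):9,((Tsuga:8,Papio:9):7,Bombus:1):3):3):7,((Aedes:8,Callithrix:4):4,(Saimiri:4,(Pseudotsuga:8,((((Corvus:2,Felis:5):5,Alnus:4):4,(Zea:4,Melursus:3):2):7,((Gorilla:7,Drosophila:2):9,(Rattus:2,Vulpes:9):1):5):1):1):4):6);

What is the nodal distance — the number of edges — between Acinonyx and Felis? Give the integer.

12

The MRCA of Acinonyx and Felis is the root of the tree.
From Acinonyx up to that node: 4 branches. From Felis up to the same node: 8 branches. Total: 4 + 8 = 12.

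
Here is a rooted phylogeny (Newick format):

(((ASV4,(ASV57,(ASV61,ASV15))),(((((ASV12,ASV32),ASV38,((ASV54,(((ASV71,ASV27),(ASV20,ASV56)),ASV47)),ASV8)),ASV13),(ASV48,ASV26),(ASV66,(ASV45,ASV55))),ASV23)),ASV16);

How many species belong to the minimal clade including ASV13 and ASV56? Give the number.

The MRCA of ASV13 and ASV56 is the node subtending (((ASV12,ASV32),ASV38,((ASV54,(((ASV71,ASV27),(ASV20,ASV56)),ASV47)),ASV8)),ASV13).
That clade contains 11 terminal taxa: ASV12, ASV13, ASV20, ASV27, ASV32, ASV38, ASV47, ASV54, ASV56, ASV71, ASV8.

11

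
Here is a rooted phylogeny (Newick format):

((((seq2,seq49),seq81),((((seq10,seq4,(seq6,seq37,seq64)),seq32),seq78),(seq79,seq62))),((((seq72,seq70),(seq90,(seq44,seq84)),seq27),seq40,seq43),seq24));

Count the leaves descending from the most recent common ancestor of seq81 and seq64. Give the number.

12

The MRCA of seq81 and seq64 is the node subtending (((seq2,seq49),seq81),((((seq10,seq4,(seq6,seq37,seq64)),seq32),seq78),(seq79,seq62))).
That clade contains 12 terminal taxa: seq10, seq2, seq32, seq37, seq4, seq49, seq6, seq62, seq64, seq78, seq79, seq81.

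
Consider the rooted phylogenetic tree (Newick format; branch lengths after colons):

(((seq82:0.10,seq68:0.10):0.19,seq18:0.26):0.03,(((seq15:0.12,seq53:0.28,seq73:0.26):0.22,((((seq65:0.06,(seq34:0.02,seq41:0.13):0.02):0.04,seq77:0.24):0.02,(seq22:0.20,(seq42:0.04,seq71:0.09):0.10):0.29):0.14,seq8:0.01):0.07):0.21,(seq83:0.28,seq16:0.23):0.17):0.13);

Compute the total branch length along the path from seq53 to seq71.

The path runs seq53 → … → MRCA → … → seq71; the MRCA is the node subtending ((seq15,seq53,seq73),((((seq65,(seq34,seq41)),seq77),(seq22,(seq42,seq71))),seq8)).
Branch lengths along that path: 0.28 + 0.22 + 0.07 + 0.14 + 0.29 + 0.10 + 0.09 = 1.19.

1.19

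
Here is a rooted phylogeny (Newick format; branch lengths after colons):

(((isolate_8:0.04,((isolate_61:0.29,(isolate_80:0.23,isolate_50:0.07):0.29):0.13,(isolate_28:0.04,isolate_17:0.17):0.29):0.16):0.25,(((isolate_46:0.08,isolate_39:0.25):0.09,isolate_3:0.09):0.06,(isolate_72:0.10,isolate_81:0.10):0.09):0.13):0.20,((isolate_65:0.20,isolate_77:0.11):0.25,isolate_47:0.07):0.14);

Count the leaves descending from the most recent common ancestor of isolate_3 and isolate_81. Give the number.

5

The MRCA of isolate_3 and isolate_81 is the node subtending (((isolate_46,isolate_39),isolate_3),(isolate_72,isolate_81)).
That clade contains 5 terminal taxa: isolate_3, isolate_39, isolate_46, isolate_72, isolate_81.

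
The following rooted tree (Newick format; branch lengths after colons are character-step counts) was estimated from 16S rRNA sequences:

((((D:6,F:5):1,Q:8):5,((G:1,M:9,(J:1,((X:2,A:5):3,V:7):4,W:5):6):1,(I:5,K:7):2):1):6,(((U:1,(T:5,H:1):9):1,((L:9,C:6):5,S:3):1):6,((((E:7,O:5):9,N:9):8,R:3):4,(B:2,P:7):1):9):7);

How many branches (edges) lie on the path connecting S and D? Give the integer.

8

The MRCA of S and D is the root of the tree.
From S up to that node: 4 branches. From D up to the same node: 4 branches. Total: 4 + 4 = 8.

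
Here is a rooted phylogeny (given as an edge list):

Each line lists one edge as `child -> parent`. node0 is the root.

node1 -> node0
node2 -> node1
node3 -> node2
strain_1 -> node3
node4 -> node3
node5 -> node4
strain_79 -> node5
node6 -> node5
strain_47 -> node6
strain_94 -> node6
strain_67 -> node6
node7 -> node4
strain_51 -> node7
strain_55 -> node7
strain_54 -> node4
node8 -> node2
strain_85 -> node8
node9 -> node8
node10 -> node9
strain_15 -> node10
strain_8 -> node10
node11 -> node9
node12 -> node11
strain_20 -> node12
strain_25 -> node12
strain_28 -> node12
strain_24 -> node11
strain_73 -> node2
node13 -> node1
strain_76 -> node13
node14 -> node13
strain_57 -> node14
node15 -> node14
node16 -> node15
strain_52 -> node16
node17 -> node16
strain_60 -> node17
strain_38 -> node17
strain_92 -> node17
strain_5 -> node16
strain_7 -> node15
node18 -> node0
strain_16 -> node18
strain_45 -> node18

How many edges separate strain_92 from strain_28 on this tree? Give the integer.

The MRCA of strain_92 and strain_28 is the node subtending (((strain_1,((strain_79,(strain_47,strain_94,strain_67)),(strain_51,strain_55),strain_54)),(strain_85,((strain_15,strain_8),((strain_20,strain_25,strain_28),strain_24))),strain_73),(strain_76,(strain_57,((strain_52,(strain_60,strain_38,strain_92),strain_5),strain_7)))).
From strain_92 up to that node: 6 branches. From strain_28 up to the same node: 6 branches. Total: 6 + 6 = 12.

12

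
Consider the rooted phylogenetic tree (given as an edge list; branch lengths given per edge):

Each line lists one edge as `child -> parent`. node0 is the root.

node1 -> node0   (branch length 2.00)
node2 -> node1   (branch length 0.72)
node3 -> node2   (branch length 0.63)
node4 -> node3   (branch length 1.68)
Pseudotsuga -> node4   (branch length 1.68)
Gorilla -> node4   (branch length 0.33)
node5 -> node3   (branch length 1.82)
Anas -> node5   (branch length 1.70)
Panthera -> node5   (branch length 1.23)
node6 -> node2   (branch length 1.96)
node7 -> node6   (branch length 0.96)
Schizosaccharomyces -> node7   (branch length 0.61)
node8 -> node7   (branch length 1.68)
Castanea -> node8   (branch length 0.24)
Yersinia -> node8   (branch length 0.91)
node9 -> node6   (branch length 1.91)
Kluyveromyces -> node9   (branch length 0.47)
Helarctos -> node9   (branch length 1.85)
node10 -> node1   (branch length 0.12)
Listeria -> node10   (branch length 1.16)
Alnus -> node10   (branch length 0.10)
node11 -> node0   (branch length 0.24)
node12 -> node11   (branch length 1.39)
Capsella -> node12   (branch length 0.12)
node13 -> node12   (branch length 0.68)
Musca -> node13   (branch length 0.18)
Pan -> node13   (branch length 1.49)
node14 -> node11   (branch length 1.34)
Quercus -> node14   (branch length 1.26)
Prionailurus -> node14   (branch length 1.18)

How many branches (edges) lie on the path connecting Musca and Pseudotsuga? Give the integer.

9

The MRCA of Musca and Pseudotsuga is the root of the tree.
From Musca up to that node: 4 branches. From Pseudotsuga up to the same node: 5 branches. Total: 4 + 5 = 9.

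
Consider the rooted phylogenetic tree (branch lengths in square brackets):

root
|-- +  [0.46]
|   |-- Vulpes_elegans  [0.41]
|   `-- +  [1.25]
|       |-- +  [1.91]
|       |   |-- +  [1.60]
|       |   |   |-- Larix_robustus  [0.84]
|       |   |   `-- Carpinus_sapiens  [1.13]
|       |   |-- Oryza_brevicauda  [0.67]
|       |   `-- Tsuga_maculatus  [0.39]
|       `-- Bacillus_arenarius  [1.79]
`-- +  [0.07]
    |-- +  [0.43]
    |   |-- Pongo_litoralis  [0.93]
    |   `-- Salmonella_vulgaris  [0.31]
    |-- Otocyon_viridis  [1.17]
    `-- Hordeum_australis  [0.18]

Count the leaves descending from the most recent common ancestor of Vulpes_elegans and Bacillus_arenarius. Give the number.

6

The MRCA of Vulpes_elegans and Bacillus_arenarius is the node subtending (Vulpes_elegans,(((Larix_robustus,Carpinus_sapiens),Oryza_brevicauda,Tsuga_maculatus),Bacillus_arenarius)).
That clade contains 6 terminal taxa: Bacillus_arenarius, Carpinus_sapiens, Larix_robustus, Oryza_brevicauda, Tsuga_maculatus, Vulpes_elegans.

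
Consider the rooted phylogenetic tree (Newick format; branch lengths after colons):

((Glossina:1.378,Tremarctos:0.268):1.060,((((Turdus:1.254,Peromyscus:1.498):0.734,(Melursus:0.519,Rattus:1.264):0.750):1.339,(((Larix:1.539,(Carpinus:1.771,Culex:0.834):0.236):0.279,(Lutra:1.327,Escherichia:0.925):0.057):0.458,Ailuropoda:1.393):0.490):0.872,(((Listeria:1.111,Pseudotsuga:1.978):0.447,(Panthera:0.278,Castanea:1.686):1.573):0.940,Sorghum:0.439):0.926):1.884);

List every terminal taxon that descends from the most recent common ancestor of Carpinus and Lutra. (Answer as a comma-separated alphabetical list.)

Carpinus, Culex, Escherichia, Larix, Lutra

Tracing Carpinus: it sits inside (Carpinus,Culex).
Tracing Lutra: it sits inside (Lutra,Escherichia).
The smallest clade enclosing both is ((Larix,(Carpinus,Culex)),(Lutra,Escherichia)); the answer is its 5 terminal taxa in alphabetical order.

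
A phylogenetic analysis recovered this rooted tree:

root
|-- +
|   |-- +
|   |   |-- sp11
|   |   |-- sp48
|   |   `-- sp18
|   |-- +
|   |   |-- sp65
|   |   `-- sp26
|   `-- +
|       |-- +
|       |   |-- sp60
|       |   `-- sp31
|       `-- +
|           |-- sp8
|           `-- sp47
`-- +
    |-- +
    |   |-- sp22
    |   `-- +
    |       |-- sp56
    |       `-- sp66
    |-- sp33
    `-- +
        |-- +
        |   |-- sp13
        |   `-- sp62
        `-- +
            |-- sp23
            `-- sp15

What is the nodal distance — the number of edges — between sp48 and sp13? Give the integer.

The MRCA of sp48 and sp13 is the root of the tree.
From sp48 up to that node: 3 branches. From sp13 up to the same node: 4 branches. Total: 3 + 4 = 7.

7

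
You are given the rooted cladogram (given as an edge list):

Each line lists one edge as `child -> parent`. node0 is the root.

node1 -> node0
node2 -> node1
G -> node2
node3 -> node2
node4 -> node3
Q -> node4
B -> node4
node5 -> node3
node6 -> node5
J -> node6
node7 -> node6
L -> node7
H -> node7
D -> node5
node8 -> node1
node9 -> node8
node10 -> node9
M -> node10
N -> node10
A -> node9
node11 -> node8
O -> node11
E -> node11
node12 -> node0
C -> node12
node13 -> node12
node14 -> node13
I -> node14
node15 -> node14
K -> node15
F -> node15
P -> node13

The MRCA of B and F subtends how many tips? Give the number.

17

The MRCA of B and F is the root, so the clade is the entire tree.
That clade contains 17 terminal taxa: A, B, C, D, E, F, G, H, I, J, K, L, M, N, O, P, Q.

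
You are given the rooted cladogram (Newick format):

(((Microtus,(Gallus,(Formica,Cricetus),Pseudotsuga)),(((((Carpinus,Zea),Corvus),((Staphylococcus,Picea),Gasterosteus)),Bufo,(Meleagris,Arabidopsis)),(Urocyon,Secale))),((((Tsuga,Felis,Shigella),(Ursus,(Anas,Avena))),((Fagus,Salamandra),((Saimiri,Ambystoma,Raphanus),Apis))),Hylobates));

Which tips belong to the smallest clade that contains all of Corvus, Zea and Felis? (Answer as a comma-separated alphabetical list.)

Tracing Corvus: it sits inside ((Carpinus,Zea),Corvus).
Tracing Zea: it sits inside (Carpinus,Zea).
Tracing Felis: it sits inside (Tsuga,Felis,Shigella).
The smallest clade enclosing all 3 is the whole tree (their MRCA is the root), so the answer is all 29 tips in alphabetical order.

Ambystoma, Anas, Apis, Arabidopsis, Avena, Bufo, Carpinus, Corvus, Cricetus, Fagus, Felis, Formica, Gallus, Gasterosteus, Hylobates, Meleagris, Microtus, Picea, Pseudotsuga, Raphanus, Saimiri, Salamandra, Secale, Shigella, Staphylococcus, Tsuga, Urocyon, Ursus, Zea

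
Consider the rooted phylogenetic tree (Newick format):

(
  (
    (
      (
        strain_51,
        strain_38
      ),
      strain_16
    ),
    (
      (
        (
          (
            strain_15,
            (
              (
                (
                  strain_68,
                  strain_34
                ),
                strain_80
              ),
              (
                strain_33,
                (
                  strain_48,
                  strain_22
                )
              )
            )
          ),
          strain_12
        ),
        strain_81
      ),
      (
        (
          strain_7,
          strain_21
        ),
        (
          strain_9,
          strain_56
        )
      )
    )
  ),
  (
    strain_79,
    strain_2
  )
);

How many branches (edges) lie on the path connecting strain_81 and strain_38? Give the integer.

6

The MRCA of strain_81 and strain_38 is the node subtending (((strain_51,strain_38),strain_16),((((strain_15,(((strain_68,strain_34),strain_80),(strain_33,(strain_48,strain_22)))),strain_12),strain_81),((strain_7,strain_21),(strain_9,strain_56)))).
From strain_81 up to that node: 3 branches. From strain_38 up to the same node: 3 branches. Total: 3 + 3 = 6.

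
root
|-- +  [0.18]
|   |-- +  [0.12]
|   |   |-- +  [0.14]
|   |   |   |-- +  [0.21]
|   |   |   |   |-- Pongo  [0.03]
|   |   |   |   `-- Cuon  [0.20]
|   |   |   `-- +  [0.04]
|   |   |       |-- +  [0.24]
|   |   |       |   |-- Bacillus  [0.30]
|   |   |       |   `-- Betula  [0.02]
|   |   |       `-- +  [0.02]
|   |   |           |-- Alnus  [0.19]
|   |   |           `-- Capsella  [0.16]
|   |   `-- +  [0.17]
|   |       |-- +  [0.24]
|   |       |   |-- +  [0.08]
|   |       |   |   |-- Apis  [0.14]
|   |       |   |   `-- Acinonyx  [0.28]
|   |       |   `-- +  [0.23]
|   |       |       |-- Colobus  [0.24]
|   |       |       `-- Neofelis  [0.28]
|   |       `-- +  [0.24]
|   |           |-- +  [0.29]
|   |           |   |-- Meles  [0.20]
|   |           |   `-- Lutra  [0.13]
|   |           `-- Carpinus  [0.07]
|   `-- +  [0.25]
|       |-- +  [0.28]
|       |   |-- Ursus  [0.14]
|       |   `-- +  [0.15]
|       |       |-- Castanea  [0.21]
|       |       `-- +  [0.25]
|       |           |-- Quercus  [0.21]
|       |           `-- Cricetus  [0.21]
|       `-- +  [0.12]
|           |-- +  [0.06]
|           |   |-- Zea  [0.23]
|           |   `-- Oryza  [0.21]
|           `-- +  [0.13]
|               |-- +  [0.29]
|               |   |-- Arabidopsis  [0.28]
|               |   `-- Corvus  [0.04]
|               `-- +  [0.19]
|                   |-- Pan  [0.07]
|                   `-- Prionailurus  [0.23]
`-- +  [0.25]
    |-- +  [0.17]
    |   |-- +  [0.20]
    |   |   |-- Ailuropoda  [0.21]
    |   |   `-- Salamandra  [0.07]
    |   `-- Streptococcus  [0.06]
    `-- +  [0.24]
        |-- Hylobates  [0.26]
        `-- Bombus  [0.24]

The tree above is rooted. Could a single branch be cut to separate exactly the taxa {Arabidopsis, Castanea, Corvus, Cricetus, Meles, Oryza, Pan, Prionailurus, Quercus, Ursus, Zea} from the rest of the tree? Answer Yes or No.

No

The MRCA of the listed taxa subtends ((((Pongo,Cuon),((Bacillus,Betula),(Alnus,Capsella))),(((Apis,Acinonyx),(Colobus,Neofelis)),((Meles,Lutra),Carpinus))),((Ursus,(Castanea,(Quercus,Cricetus))),((Zea,Oryza),((Arabidopsis,Corvus),(Pan,Prionailurus))))).
That clade also contains Acinonyx, Alnus, Apis, Bacillus, Betula, Capsella, Carpinus, Colobus, Cuon, Lutra, Neofelis, Pongo, which are not in the proposed group, so the group is not monophyletic.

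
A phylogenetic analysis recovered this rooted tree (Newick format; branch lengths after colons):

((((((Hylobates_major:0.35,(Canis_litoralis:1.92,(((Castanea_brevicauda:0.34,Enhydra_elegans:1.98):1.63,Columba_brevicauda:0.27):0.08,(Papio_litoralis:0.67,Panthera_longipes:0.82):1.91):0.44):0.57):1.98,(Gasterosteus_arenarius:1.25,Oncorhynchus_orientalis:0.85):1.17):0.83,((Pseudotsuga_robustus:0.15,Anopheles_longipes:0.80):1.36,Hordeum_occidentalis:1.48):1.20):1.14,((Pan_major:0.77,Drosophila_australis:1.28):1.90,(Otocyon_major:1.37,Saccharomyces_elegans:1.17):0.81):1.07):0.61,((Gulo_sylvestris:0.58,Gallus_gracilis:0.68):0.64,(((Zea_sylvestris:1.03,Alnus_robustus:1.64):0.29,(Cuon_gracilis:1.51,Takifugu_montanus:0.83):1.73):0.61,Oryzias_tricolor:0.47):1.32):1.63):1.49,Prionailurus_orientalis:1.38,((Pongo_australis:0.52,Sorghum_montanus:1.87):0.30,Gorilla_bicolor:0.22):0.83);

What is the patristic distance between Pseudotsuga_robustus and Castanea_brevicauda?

8.58

The path runs Pseudotsuga_robustus → … → MRCA → … → Castanea_brevicauda; the MRCA is the node subtending (((Hylobates_major,(Canis_litoralis,(((Castanea_brevicauda,Enhydra_elegans),Columba_brevicauda),(Papio_litoralis,Panthera_longipes)))),(Gasterosteus_arenarius,Oncorhynchus_orientalis)),((Pseudotsuga_robustus,Anopheles_longipes),Hordeum_occidentalis)).
Branch lengths along that path: 0.15 + 1.36 + 1.20 + 0.83 + 1.98 + 0.57 + 0.44 + 0.08 + 1.63 + 0.34 = 8.58.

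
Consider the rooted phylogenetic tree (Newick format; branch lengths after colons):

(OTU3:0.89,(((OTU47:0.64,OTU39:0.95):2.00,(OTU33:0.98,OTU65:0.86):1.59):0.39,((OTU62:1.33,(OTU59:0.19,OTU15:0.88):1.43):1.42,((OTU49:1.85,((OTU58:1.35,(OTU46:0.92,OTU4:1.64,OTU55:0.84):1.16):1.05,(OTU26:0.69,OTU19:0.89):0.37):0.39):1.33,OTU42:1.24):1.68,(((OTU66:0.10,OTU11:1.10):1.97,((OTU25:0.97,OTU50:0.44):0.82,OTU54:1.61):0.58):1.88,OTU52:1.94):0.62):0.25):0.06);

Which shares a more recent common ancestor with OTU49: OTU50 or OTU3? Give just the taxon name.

The MRCA of OTU49 and OTU50 subtends ((OTU62,(OTU59,OTU15)),((OTU49,((OTU58,(OTU46,OTU4,OTU55)),(OTU26,OTU19))),OTU42),(((OTU66,OTU11),((OTU25,OTU50),OTU54)),OTU52)) (17 taxa).
The MRCA of OTU49 and OTU3 is the root, subtending the entire tree (22 taxa).
The first is nested inside the second, so OTU49 shares a more recent common ancestor with OTU50.

OTU50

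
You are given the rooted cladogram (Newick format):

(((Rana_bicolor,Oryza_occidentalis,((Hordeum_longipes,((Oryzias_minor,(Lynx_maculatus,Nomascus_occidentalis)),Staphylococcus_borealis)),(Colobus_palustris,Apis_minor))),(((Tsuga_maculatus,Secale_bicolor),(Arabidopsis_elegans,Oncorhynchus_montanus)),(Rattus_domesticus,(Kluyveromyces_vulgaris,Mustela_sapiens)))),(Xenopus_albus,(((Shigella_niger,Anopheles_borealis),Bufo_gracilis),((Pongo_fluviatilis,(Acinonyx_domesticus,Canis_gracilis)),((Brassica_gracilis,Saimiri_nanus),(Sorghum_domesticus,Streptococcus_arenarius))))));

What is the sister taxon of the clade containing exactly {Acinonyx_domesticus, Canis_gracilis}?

The clade containing exactly {Acinonyx_domesticus, Canis_gracilis} attaches to the tree at the node subtending (Pongo_fluviatilis,(Acinonyx_domesticus,Canis_gracilis)).
The other lineage descending from that same node — the sister group — is the single tip Pongo_fluviatilis.

Pongo_fluviatilis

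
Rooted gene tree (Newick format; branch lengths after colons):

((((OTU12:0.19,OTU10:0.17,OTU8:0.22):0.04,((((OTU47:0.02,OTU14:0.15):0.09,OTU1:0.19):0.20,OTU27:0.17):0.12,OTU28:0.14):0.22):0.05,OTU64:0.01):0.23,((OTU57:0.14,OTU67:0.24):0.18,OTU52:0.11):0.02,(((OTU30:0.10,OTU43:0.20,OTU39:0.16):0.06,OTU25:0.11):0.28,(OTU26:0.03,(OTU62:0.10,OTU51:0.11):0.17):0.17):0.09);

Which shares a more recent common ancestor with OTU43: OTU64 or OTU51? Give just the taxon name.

OTU51

The MRCA of OTU43 and OTU51 subtends (((OTU30,OTU43,OTU39),OTU25),(OTU26,(OTU62,OTU51))) (7 taxa).
The MRCA of OTU43 and OTU64 is the root, subtending the entire tree (19 taxa).
The first is nested inside the second, so OTU43 shares a more recent common ancestor with OTU51.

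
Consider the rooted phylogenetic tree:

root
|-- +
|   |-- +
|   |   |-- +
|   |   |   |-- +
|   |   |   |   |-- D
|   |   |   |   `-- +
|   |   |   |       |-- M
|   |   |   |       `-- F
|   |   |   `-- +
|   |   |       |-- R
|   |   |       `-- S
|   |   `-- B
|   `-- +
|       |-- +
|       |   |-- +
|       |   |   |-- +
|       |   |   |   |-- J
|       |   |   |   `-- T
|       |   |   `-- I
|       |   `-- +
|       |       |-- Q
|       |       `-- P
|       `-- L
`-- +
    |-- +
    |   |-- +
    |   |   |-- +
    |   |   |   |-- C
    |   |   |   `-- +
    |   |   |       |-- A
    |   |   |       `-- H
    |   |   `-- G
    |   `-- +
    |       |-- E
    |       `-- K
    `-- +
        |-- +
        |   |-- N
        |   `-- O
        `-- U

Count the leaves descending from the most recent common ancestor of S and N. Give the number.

The MRCA of S and N is the root, so the clade is the entire tree.
That clade contains 21 terminal taxa: A, B, C, D, E, F, G, H, I, J, K, L, M, N, O, P, Q, R, S, T, U.

21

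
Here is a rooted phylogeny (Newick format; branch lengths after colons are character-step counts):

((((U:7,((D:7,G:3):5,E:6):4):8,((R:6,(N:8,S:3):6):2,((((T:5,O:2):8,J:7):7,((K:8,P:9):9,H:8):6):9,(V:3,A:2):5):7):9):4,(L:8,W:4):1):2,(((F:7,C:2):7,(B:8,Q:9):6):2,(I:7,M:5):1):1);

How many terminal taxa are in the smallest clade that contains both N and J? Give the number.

11

The MRCA of N and J is the node subtending ((R,(N,S)),((((T,O),J),((K,P),H)),(V,A))).
That clade contains 11 terminal taxa: A, H, J, K, N, O, P, R, S, T, V.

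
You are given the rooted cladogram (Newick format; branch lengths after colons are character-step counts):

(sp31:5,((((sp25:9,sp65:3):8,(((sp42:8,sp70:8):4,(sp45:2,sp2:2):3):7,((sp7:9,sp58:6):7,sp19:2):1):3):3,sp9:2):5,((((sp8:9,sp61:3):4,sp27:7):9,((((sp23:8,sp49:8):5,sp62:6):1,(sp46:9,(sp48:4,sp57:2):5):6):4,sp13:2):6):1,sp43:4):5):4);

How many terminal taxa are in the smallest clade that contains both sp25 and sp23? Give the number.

21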